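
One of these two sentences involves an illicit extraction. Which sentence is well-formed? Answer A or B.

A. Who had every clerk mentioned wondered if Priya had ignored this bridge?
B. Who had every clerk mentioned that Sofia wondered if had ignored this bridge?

In B, the wh-phrase is extracted from inside a wh-island (introduced by "if"), which blocks movement.
In A, the extraction path crosses only that-complement boundaries, which are transparent.
So A is grammatical.

A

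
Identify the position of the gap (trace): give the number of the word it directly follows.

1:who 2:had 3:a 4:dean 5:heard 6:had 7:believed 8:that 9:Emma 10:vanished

5

The displaced element is "who" (word 1).
It is linked across 1 clause boundary (Ø).
It functions as the subject of "believed", so the gap sits immediately after word 5 ("heard").
Base order: A dean had heard that who had believed that Emma vanished.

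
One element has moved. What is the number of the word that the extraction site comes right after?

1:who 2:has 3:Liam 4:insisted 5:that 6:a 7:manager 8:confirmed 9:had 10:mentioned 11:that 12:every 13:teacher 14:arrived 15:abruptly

8

The displaced element is "who" (word 1).
It is linked across 2 clause boundaries (that → Ø).
It functions as the subject of "mentioned", so the gap sits immediately after word 8 ("confirmed").
Base order: Liam has insisted that a manager confirmed who had mentioned that every teacher arrived abruptly.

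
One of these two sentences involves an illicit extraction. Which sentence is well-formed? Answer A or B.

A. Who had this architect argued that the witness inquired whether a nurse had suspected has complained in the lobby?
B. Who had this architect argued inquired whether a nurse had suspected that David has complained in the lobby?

B

In A, the wh-phrase is extracted from inside a wh-island (introduced by "whether"), which blocks movement.
In B, the extraction path crosses only that-complement boundaries, which are transparent.
So B is grammatical.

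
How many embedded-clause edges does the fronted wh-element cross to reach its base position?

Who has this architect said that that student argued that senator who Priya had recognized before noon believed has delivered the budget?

3

"who" is extracted from the subject of "delivered".
Boundaries crossed, outermost first: [that], [Ø], [Ø] — 3 in total.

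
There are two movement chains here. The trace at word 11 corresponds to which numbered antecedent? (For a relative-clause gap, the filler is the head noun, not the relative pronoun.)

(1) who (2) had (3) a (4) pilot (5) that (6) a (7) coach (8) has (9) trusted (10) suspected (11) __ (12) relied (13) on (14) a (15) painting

The marked gap is the subject of "relied".
Its filler is the fronted wh-phrase "who", at word 1.
(The other dependency links word 4 to a gap after word 9.)

1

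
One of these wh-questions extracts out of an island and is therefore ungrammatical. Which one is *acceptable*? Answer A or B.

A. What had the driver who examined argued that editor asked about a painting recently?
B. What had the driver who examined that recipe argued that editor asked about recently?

B

In A, the wh-phrase is extracted from inside a complex-NP island (relative clause) (introduced by "who"), which blocks movement.
In B, the extraction path crosses only that-complement boundaries, which are transparent.
So B is grammatical.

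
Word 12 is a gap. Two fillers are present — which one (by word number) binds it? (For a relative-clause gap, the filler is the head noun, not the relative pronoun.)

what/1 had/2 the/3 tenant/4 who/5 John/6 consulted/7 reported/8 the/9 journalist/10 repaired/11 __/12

1

The marked gap is the direct object of "repaired".
Its filler is the fronted wh-phrase "what", at word 1.
(The other dependency links word 4 to a gap after word 7.)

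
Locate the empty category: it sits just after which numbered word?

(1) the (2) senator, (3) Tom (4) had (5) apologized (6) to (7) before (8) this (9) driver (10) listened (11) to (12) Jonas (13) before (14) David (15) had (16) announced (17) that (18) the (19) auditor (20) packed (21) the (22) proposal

6

The displaced element is "the senator" (word 2).
It functions as the object of the preposition "to" of "apologized", so the gap sits immediately after word 6 ("to").
Base order: Tom had apologized to the senator before this driver listened to Jonas before David had announced that the auditor packed the proposal.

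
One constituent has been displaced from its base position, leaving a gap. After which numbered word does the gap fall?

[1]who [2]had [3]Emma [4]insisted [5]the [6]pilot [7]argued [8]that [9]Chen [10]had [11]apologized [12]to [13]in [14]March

The displaced element is "who" (word 1).
It is linked across 2 clause boundaries (Ø → that).
It functions as the object of the preposition "to" of "apologized", so the gap sits immediately after word 12 ("to").
Base order: Emma had insisted the pilot argued that Chen had apologized to who in March.

12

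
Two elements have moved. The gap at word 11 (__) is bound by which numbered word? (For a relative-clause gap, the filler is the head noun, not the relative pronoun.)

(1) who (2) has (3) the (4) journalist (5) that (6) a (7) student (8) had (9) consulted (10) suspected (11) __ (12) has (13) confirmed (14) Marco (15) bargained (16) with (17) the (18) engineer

The marked gap is the subject of "confirmed".
Its filler is the fronted wh-phrase "who", at word 1.
(The other dependency links word 4 to a gap after word 9.)

1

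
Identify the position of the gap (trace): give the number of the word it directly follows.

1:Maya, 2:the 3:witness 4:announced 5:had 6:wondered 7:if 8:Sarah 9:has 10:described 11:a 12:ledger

4

The displaced element is "Maya" (word 1).
It is linked across 1 clause boundary (Ø).
It functions as the subject of "wondered", so the gap sits immediately after word 4 ("announced").
Base order: The witness announced Maya had wondered if Sarah has described a ledger.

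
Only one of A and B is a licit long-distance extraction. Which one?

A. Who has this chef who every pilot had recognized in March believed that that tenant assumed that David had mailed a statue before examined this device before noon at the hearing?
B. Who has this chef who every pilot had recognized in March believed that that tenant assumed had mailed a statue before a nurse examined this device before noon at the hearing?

In A, the wh-phrase is extracted from inside an adjunct island (introduced by "before"), which blocks movement.
In B, the extraction path crosses only that-complement boundaries, which are transparent.
So B is grammatical.

B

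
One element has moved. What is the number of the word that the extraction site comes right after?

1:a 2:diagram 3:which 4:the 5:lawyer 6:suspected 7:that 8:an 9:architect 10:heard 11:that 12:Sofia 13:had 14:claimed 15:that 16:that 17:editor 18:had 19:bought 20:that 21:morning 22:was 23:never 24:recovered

The displaced element is "a diagram" (word 2).
It is linked across 3 clause boundaries (that → that → that).
It functions as the direct object of "bought", so the gap sits immediately after word 19 ("bought").
Base order: The lawyer suspected that an architect heard that Sofia had claimed that that editor had bought a diagram that morning.

19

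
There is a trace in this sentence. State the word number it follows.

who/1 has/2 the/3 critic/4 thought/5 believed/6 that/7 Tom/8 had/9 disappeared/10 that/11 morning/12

5

The displaced element is "who" (word 1).
It is linked across 1 clause boundary (Ø).
It functions as the subject of "believed", so the gap sits immediately after word 5 ("thought").
Base order: The critic has thought who believed that Tom had disappeared that morning.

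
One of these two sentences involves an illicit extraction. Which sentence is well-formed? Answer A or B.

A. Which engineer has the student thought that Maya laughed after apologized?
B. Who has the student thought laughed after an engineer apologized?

In A, the wh-phrase is extracted from inside an adjunct island (introduced by "after"), which blocks movement.
In B, the extraction path crosses only that-complement boundaries, which are transparent.
So B is grammatical.

B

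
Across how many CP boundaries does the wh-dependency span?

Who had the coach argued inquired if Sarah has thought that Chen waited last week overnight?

1

"who" is extracted from the subject of "inquired".
Boundaries crossed, outermost first: [Ø] — 1 in total.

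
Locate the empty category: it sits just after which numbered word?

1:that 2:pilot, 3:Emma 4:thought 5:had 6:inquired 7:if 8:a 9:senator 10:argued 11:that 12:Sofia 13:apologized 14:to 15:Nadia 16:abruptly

4

The displaced element is "that pilot" (word 2).
It is linked across 1 clause boundary (Ø).
It functions as the subject of "inquired", so the gap sits immediately after word 4 ("thought").
Base order: Emma thought that pilot had inquired if a senator argued that Sofia apologized to Nadia abruptly.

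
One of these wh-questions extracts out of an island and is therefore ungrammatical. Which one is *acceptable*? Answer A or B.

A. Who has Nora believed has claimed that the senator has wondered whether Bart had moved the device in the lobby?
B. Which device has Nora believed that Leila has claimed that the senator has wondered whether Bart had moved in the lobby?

In B, the wh-phrase is extracted from inside a wh-island (introduced by "whether"), which blocks movement.
In A, the extraction path crosses only that-complement boundaries, which are transparent.
So A is grammatical.

A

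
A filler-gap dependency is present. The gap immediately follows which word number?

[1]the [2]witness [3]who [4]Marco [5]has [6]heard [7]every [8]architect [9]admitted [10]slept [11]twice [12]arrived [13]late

9

The displaced element is "the witness" (word 2).
It is linked across 2 clause boundaries (Ø → Ø).
It functions as the subject of "slept", so the gap sits immediately after word 9 ("admitted").
Base order: Marco has heard every architect admitted that the witness slept twice.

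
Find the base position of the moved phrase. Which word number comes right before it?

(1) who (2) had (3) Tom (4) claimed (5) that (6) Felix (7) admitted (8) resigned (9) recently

7

The displaced element is "who" (word 1).
It is linked across 2 clause boundaries (that → Ø).
It functions as the subject of "resigned", so the gap sits immediately after word 7 ("admitted").
Base order: Tom had claimed that Felix admitted who resigned recently.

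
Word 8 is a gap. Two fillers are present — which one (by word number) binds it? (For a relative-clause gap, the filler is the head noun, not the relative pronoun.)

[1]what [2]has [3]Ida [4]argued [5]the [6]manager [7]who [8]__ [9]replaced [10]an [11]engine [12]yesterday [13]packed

6

The marked gap is inside the relative clause, the subject of "replaced".
Its filler is the head noun "manager" (via "who"), at word 6.
(The other dependency links word 1 to a gap after word 13.)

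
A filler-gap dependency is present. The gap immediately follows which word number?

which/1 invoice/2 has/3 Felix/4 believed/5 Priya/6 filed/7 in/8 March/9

7

The displaced element is "which invoice" (word 2).
It is linked across 1 clause boundary (Ø).
It functions as the direct object of "filed", so the gap sits immediately after word 7 ("filed").
Base order: Felix has believed Priya filed which invoice in March.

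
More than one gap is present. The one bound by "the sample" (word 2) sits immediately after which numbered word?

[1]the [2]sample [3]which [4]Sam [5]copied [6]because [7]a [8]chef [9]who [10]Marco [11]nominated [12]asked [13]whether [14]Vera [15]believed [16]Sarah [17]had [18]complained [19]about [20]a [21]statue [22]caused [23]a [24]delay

5

The displaced element is "the sample" (word 2).
It functions as the direct object of "copied", so the gap sits immediately after word 5 ("copied").
Base order: Sam copied the sample because a chef who Marco nominated asked whether Vera believed Sarah had complained about a statue.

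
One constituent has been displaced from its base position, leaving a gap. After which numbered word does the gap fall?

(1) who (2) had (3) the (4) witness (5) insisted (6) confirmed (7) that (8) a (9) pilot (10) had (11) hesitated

5

The displaced element is "who" (word 1).
It is linked across 1 clause boundary (Ø).
It functions as the subject of "confirmed", so the gap sits immediately after word 5 ("insisted").
Base order: The witness had insisted who confirmed that a pilot had hesitated.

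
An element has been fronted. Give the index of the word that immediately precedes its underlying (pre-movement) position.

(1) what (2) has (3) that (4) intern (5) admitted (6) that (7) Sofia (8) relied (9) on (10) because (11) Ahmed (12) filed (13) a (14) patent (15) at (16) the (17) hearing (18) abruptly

9

The displaced element is "what" (word 1).
It is linked across 1 clause boundary (that).
It functions as the object of the preposition "on" of "relied", so the gap sits immediately after word 9 ("on").
Base order: That intern has admitted that Sofia relied on what because Ahmed filed a patent at the hearing abruptly.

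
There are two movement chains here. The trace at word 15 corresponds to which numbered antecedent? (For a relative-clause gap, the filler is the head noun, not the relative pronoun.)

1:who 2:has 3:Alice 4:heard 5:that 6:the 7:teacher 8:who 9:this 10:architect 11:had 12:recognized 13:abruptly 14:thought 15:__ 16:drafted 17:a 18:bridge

1

The marked gap is the subject of "drafted".
Its filler is the fronted wh-phrase "who", at word 1.
(The other dependency links word 7 to a gap after word 12.)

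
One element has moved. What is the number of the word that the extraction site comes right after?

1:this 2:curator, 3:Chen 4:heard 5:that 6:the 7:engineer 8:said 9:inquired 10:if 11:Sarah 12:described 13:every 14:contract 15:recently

8

The displaced element is "this curator" (word 2).
It is linked across 2 clause boundaries (that → Ø).
It functions as the subject of "inquired", so the gap sits immediately after word 8 ("said").
Base order: Chen heard that the engineer said that this curator inquired if Sarah described every contract recently.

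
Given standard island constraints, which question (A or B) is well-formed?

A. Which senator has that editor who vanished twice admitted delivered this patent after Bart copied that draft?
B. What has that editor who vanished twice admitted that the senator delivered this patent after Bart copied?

In B, the wh-phrase is extracted from inside an adjunct island (introduced by "after"), which blocks movement.
In A, the extraction path crosses only that-complement boundaries, which are transparent.
So A is grammatical.

A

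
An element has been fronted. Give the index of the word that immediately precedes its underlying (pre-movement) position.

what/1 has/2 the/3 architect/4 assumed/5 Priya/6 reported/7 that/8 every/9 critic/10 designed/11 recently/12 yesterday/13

11

The displaced element is "what" (word 1).
It is linked across 2 clause boundaries (Ø → that).
It functions as the direct object of "designed", so the gap sits immediately after word 11 ("designed").
Base order: The architect has assumed Priya reported that every critic designed what recently yesterday.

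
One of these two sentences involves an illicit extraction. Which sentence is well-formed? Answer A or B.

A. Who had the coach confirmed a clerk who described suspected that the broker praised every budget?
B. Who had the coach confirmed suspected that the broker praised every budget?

In A, the wh-phrase is extracted from inside a complex-NP island (relative clause) (introduced by "who"), which blocks movement.
In B, the extraction path crosses only that-complement boundaries, which are transparent.
So B is grammatical.

B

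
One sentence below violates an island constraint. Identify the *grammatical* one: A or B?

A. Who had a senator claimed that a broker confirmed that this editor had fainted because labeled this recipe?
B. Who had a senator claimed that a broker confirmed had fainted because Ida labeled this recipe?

In A, the wh-phrase is extracted from inside an adjunct island (introduced by "because"), which blocks movement.
In B, the extraction path crosses only that-complement boundaries, which are transparent.
So B is grammatical.

B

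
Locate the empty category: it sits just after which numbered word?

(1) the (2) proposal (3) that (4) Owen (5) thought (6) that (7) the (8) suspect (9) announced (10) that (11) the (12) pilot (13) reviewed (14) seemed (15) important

13

The displaced element is "the proposal" (word 2).
It is linked across 2 clause boundaries (that → that).
It functions as the direct object of "reviewed", so the gap sits immediately after word 13 ("reviewed").
Base order: Owen thought that the suspect announced that the pilot reviewed the proposal.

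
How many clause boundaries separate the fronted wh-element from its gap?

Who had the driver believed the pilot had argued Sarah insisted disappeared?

"who" is extracted from the subject of "disappeared".
Boundaries crossed, outermost first: [Ø], [Ø], [Ø] — 3 in total.

3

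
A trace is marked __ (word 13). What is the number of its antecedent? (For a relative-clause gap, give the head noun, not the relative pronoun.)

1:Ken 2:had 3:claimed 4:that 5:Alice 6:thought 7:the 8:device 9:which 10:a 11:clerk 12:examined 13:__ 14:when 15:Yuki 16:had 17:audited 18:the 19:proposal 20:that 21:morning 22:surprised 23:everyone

The gap at 13 is the object of "examined", inside a relative clause.
The relative pronoun is "which" (word 9); it is bound by the head noun immediately before it.
Its filler is the head noun "device", at word 8.

8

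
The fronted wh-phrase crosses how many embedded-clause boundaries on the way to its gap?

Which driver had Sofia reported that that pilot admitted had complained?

2

"which driver" is extracted from the subject of "complained".
Boundaries crossed, outermost first: [that], [Ø] — 2 in total.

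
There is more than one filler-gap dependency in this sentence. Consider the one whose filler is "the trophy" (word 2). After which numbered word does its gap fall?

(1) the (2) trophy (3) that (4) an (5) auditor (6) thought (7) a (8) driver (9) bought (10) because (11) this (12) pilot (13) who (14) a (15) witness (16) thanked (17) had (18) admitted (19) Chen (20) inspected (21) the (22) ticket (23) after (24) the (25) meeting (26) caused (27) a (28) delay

The displaced element is "the trophy" (word 2).
It is linked across 1 clause boundary (Ø).
It functions as the direct object of "bought", so the gap sits immediately after word 9 ("bought").
Base order: An auditor thought a driver bought the trophy because this pilot who a witness thanked had admitted Chen inspected the ticket after the meeting.

9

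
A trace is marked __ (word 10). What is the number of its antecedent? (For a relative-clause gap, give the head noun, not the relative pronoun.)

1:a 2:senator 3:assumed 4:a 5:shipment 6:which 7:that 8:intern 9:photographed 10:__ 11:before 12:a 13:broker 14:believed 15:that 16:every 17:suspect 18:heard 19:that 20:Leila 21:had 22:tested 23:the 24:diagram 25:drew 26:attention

5

The gap at 10 is the object of "photographed", inside a relative clause.
The relative pronoun is "which" (word 6); it is bound by the head noun immediately before it.
Its filler is the head noun "shipment", at word 5.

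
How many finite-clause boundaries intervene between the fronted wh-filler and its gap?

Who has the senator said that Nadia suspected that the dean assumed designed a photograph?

"who" is extracted from the subject of "designed".
Boundaries crossed, outermost first: [that], [that], [Ø] — 3 in total.

3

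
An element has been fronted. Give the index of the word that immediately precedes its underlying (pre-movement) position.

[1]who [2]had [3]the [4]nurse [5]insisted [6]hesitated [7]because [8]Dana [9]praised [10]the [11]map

The displaced element is "who" (word 1).
It is linked across 1 clause boundary (Ø).
It functions as the subject of "hesitated", so the gap sits immediately after word 5 ("insisted").
Base order: The nurse had insisted that who hesitated because Dana praised the map.

5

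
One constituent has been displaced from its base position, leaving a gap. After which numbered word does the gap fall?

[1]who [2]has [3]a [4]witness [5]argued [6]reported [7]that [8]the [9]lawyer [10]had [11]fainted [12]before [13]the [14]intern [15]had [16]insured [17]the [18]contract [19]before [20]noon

5

The displaced element is "who" (word 1).
It is linked across 1 clause boundary (Ø).
It functions as the subject of "reported", so the gap sits immediately after word 5 ("argued").
Base order: A witness has argued that who reported that the lawyer had fainted before the intern had insured the contract before noon.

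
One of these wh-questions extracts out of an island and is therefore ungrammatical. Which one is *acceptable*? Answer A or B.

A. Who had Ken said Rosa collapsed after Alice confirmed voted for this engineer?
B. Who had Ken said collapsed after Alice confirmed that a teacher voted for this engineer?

B

In A, the wh-phrase is extracted from inside an adjunct island (introduced by "after"), which blocks movement.
In B, the extraction path crosses only that-complement boundaries, which are transparent.
So B is grammatical.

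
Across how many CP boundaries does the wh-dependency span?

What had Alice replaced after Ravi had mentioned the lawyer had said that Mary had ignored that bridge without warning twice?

"what" originates inside the matrix clause — no clause boundary is crossed.

0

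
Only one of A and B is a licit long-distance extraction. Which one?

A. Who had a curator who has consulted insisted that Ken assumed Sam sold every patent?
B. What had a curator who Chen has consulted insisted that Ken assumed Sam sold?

In A, the wh-phrase is extracted from inside a complex-NP island (relative clause) (introduced by "who"), which blocks movement.
In B, the extraction path crosses only that-complement boundaries, which are transparent.
So B is grammatical.

B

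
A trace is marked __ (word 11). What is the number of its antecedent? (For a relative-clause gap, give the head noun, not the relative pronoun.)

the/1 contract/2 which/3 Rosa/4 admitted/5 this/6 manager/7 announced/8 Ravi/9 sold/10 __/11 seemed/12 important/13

2

The gap at 11 is the object of "sold", inside a relative clause.
The relative pronoun is "which" (word 3); it is bound by the head noun immediately before it.
Its filler is the head noun "contract", at word 2.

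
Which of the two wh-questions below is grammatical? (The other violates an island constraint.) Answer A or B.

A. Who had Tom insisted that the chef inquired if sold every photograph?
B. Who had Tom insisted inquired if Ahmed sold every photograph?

In A, the wh-phrase is extracted from inside a wh-island (introduced by "if"), which blocks movement.
In B, the extraction path crosses only that-complement boundaries, which are transparent.
So B is grammatical.

B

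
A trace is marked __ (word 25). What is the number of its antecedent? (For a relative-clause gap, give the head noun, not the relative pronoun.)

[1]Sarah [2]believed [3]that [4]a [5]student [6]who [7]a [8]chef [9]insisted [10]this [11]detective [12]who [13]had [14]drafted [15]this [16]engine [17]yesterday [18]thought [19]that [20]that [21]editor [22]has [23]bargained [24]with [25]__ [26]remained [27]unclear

The gap at 25 is the prepositional object of "bargained", inside a relative clause.
The relative pronoun is "who" (word 6); it is bound by the head noun immediately before it.
Its filler is the head noun "student", at word 5.

5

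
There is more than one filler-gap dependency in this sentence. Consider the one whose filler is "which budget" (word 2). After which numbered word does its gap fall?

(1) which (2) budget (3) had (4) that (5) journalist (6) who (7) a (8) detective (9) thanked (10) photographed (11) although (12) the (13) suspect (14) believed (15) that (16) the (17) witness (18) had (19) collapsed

The displaced element is "which budget" (word 2).
It functions as the direct object of "photographed", so the gap sits immediately after word 10 ("photographed").
Base order: That journalist who a detective thanked had photographed which budget although the suspect believed that the witness had collapsed.

10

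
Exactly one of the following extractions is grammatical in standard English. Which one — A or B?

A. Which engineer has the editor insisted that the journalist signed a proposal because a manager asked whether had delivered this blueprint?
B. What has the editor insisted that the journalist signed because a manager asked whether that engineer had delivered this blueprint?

In A, the wh-phrase is extracted from inside an adjunct island (introduced by "because"), which blocks movement.
In B, the extraction path crosses only that-complement boundaries, which are transparent.
So B is grammatical.

B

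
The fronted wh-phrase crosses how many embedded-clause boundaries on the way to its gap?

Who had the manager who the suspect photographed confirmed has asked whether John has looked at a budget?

1

"who" is extracted from the subject of "asked".
Boundaries crossed, outermost first: [Ø] — 1 in total.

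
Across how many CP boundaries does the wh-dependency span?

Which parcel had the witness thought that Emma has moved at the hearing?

1

"which parcel" is extracted from the object of "moved".
Boundaries crossed, outermost first: [that] — 1 in total.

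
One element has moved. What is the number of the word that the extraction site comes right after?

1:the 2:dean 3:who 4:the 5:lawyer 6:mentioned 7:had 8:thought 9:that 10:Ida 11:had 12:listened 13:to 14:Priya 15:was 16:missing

6

The displaced element is "the dean" (word 2).
It is linked across 1 clause boundary (Ø).
It functions as the subject of "thought", so the gap sits immediately after word 6 ("mentioned").
Base order: The lawyer mentioned that the dean had thought that Ida had listened to Priya.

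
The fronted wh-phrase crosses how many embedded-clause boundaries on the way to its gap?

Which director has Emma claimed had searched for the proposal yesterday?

"which director" is extracted from the subject of "searched".
Boundaries crossed, outermost first: [Ø] — 1 in total.

1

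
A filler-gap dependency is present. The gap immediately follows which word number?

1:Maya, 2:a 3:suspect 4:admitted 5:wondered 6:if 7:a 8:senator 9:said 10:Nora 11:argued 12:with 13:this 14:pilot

The displaced element is "Maya" (word 1).
It is linked across 1 clause boundary (Ø).
It functions as the subject of "wondered", so the gap sits immediately after word 4 ("admitted").
Base order: A suspect admitted Maya wondered if a senator said Nora argued with this pilot.

4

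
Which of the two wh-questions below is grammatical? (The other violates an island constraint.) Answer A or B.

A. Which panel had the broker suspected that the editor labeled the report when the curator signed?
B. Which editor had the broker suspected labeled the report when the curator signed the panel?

In A, the wh-phrase is extracted from inside an adjunct island (introduced by "when"), which blocks movement.
In B, the extraction path crosses only that-complement boundaries, which are transparent.
So B is grammatical.

B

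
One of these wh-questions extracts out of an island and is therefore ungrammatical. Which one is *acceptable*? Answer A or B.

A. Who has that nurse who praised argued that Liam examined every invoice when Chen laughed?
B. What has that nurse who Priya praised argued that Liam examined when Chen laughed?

B

In A, the wh-phrase is extracted from inside a complex-NP island (relative clause) (introduced by "who"), which blocks movement.
In B, the extraction path crosses only that-complement boundaries, which are transparent.
So B is grammatical.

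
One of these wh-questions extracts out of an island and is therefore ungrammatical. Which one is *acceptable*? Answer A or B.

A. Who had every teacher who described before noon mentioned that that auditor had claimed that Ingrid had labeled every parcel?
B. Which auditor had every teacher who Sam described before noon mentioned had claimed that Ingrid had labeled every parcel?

B

In A, the wh-phrase is extracted from inside a complex-NP island (relative clause) (introduced by "who"), which blocks movement.
In B, the extraction path crosses only that-complement boundaries, which are transparent.
So B is grammatical.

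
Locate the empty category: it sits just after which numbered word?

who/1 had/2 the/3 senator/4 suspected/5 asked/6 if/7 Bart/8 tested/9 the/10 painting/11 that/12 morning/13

5

The displaced element is "who" (word 1).
It is linked across 1 clause boundary (Ø).
It functions as the subject of "asked", so the gap sits immediately after word 5 ("suspected").
Base order: The senator had suspected that who asked if Bart tested the painting that morning.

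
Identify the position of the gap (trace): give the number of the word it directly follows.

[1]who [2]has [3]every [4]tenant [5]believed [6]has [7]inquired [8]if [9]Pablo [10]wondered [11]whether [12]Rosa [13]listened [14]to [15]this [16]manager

The displaced element is "who" (word 1).
It is linked across 1 clause boundary (Ø).
It functions as the subject of "inquired", so the gap sits immediately after word 5 ("believed").
Base order: Every tenant has believed that who has inquired if Pablo wondered whether Rosa listened to this manager.

5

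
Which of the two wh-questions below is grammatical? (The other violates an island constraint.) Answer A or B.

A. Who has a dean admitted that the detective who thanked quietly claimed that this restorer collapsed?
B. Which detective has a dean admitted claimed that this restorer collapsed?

In A, the wh-phrase is extracted from inside a complex-NP island (relative clause) (introduced by "who"), which blocks movement.
In B, the extraction path crosses only that-complement boundaries, which are transparent.
So B is grammatical.

B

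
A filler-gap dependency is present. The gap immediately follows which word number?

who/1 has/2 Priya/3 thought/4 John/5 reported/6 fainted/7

The displaced element is "who" (word 1).
It is linked across 2 clause boundaries (Ø → Ø).
It functions as the subject of "fainted", so the gap sits immediately after word 6 ("reported").
Base order: Priya has thought John reported that who fainted.

6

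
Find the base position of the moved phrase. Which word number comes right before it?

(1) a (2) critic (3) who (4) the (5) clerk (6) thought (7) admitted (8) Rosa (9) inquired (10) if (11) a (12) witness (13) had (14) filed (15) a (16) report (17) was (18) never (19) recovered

The displaced element is "a critic" (word 2).
It is linked across 1 clause boundary (Ø).
It functions as the subject of "admitted", so the gap sits immediately after word 6 ("thought").
Base order: The clerk thought that a critic admitted Rosa inquired if a witness had filed a report.

6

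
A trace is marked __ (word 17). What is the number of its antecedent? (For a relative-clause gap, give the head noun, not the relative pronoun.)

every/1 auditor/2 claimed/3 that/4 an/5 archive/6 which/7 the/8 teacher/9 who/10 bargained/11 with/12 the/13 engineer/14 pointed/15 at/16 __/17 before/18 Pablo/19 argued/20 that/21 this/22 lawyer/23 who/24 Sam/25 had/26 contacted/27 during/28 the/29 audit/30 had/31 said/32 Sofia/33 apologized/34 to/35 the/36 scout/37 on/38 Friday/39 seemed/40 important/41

6

The gap at 17 is the prepositional object of "pointed", inside a relative clause.
The relative pronoun is "which" (word 7); it is bound by the head noun immediately before it.
Its filler is the head noun "archive", at word 6.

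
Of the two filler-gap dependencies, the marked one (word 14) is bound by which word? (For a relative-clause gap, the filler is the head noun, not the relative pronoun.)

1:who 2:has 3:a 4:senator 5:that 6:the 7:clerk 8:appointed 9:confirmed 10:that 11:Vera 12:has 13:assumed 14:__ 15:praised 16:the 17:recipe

The marked gap is the subject of "praised".
Its filler is the fronted wh-phrase "who", at word 1.
(The other dependency links word 4 to a gap after word 8.)

1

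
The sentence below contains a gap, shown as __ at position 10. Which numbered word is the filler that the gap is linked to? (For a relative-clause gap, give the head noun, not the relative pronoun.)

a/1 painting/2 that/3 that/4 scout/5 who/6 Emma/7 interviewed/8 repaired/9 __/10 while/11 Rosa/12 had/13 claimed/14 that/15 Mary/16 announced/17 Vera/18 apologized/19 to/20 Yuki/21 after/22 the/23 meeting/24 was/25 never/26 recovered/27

The gap at 10 is the object of "repaired", inside a relative clause.
The relative pronoun is "that" (word 3); it is bound by the head noun immediately before it.
Its filler is the head noun "painting", at word 2.

2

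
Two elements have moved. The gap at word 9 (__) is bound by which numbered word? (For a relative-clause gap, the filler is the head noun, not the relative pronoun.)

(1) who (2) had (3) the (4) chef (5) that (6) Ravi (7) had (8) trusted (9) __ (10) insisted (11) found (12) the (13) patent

4

The marked gap is inside the relative clause, the direct object of "trusted".
Its filler is the head noun "chef" (via "that"), at word 4.
(The other dependency links word 1 to a gap after word 10.)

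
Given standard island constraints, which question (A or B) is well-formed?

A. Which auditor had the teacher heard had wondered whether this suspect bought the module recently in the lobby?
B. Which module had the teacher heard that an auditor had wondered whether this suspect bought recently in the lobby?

A

In B, the wh-phrase is extracted from inside a wh-island (introduced by "whether"), which blocks movement.
In A, the extraction path crosses only that-complement boundaries, which are transparent.
So A is grammatical.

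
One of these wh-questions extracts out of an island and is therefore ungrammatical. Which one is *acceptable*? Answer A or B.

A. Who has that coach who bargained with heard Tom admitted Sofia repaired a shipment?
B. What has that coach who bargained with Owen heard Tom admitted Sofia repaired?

B

In A, the wh-phrase is extracted from inside a complex-NP island (relative clause) (introduced by "who"), which blocks movement.
In B, the extraction path crosses only that-complement boundaries, which are transparent.
So B is grammatical.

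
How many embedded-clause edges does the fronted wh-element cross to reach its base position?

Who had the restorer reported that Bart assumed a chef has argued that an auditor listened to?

3

"who" is extracted from the PP object of "listened".
Boundaries crossed, outermost first: [that], [Ø], [that] — 3 in total.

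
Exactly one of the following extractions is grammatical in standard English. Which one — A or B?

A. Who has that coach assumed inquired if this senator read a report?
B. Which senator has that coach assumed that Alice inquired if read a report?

A

In B, the wh-phrase is extracted from inside a wh-island (introduced by "if"), which blocks movement.
In A, the extraction path crosses only that-complement boundaries, which are transparent.
So A is grammatical.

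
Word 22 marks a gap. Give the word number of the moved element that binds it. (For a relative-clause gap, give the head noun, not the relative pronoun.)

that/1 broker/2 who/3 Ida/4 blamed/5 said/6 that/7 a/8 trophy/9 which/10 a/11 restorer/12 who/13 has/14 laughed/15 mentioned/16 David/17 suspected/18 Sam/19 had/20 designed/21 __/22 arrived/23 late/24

The gap at 22 is the object of "designed", inside a relative clause.
The relative pronoun is "which" (word 10); it is bound by the head noun immediately before it.
Its filler is the head noun "trophy", at word 9.

9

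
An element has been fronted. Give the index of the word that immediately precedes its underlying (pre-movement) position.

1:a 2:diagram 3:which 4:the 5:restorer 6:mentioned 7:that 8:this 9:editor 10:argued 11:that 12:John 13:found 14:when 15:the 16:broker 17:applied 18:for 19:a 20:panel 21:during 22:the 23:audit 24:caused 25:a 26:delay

The displaced element is "a diagram" (word 2).
It is linked across 2 clause boundaries (that → that).
It functions as the direct object of "found", so the gap sits immediately after word 13 ("found").
Base order: The restorer mentioned that this editor argued that John found a diagram when the broker applied for a panel during the audit.

13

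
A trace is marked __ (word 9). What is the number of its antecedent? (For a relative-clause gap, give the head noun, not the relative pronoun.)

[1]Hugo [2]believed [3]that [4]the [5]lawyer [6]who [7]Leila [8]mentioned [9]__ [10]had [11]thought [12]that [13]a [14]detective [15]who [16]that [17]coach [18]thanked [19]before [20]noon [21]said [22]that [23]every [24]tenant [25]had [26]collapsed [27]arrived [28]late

5

The gap at 9 is the subject of "thought", inside a relative clause.
The relative pronoun is "who" (word 6); it is bound by the head noun immediately before it.
Its filler is the head noun "lawyer", at word 5.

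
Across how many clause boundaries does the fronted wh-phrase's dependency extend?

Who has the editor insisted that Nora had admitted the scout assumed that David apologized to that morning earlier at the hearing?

"who" is extracted from the PP object of "apologized".
Boundaries crossed, outermost first: [that], [Ø], [that] — 3 in total.

3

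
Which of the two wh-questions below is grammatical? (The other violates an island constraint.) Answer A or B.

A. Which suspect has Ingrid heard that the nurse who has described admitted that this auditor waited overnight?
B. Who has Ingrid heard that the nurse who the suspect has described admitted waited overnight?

In A, the wh-phrase is extracted from inside a complex-NP island (relative clause) (introduced by "who"), which blocks movement.
In B, the extraction path crosses only that-complement boundaries, which are transparent.
So B is grammatical.

B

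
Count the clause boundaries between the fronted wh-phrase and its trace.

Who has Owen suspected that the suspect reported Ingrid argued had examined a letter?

"who" is extracted from the subject of "examined".
Boundaries crossed, outermost first: [that], [Ø], [Ø] — 3 in total.

3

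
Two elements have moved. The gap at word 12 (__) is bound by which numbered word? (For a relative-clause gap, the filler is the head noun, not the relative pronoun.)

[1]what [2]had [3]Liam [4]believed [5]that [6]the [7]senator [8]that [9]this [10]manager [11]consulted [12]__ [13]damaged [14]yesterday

The marked gap is inside the relative clause, the direct object of "consulted".
Its filler is the head noun "senator" (via "that"), at word 7.
(The other dependency links word 1 to a gap after word 13.)

7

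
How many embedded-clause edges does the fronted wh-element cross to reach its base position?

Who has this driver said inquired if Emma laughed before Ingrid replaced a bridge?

"who" is extracted from the subject of "inquired".
Boundaries crossed, outermost first: [Ø] — 1 in total.

1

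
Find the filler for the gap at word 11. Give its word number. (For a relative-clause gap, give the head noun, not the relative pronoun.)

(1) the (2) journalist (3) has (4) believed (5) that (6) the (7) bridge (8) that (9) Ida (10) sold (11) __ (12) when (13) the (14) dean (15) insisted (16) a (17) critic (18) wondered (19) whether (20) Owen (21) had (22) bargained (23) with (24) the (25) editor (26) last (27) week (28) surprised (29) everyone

The gap at 11 is the object of "sold", inside a relative clause.
The relative pronoun is "that" (word 8); it is bound by the head noun immediately before it.
Its filler is the head noun "bridge", at word 7.

7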